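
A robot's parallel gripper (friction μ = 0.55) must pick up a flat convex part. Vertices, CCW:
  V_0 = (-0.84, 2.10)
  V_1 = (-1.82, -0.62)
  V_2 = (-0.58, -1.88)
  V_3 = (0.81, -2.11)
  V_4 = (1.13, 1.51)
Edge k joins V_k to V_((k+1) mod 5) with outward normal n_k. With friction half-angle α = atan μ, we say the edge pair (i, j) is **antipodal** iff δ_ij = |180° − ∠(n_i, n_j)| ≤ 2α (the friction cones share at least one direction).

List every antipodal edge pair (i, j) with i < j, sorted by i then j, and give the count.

α = atan 0.55 = 28.81°;  2α = 57.62°
n_0 = (-0.9408, +0.3390)
n_1 = (-0.7127, -0.7014)
n_2 = (-0.1632, -0.9866)
n_3 = (+0.9961, -0.0881)
n_4 = (+0.2869, +0.9580)
  (0,1): δ = 115.64°  ·
  (0,2): δ = 79.58°  ·
  (0,3): δ = 14.76°  ✓
  (0,4): δ = 93.14°  ·
  (1,2): δ = 143.94°  ·
  (1,3): δ = 49.59°  ✓
  (1,4): δ = 28.79°  ✓
  (2,3): δ = 85.66°  ·
  (2,4): δ = 7.28°  ✓
  (3,4): δ = 101.62°  ·
antipodal pairs: 4

count = 4; pairs: (0,3), (1,3), (1,4), (2,4)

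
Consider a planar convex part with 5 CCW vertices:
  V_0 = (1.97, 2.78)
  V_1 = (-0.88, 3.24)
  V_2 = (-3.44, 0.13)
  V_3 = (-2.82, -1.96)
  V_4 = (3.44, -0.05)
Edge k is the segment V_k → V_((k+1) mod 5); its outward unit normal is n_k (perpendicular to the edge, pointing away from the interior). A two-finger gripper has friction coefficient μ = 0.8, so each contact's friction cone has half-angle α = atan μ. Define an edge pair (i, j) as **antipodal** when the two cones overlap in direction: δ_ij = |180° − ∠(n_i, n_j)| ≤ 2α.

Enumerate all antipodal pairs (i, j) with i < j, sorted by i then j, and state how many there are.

count = 5; pairs: (0,2), (0,3), (1,3), (1,4), (2,4)

α = atan 0.8 = 38.66°;  2α = 77.32°
n_0 = (+0.1593, +0.9872)
n_1 = (-0.7721, +0.6355)
n_2 = (-0.9587, -0.2844)
n_3 = (+0.2918, -0.9565)
n_4 = (+0.8874, +0.4610)
  (0,1): δ = 120.29°  ·
  (0,2): δ = 64.31°  ✓
  (0,3): δ = 26.14°  ✓
  (0,4): δ = 126.62°  ·
  (1,2): δ = 124.02°  ·
  (1,3): δ = 33.57°  ✓
  (1,4): δ = 66.91°  ✓
  (2,3): δ = 89.56°  ·
  (2,4): δ = 10.93°  ✓
  (3,4): δ = 79.52°  ·
antipodal pairs: 5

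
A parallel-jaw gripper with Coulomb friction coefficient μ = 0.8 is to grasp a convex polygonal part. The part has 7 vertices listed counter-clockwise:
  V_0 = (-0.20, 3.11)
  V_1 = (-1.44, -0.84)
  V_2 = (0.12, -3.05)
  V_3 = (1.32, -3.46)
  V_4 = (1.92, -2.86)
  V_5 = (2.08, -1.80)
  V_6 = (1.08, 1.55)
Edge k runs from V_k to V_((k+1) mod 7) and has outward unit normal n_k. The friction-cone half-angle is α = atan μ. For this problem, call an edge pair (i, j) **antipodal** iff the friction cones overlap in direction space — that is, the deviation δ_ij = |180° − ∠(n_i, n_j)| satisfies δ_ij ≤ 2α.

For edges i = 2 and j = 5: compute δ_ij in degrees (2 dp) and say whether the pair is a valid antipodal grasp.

α = atan 0.8 = 38.66°;  2α = 77.32°
edge 2: e_2 = (+1.20, -0.41);  n_2 = (-0.3233, -0.9463)
edge 5: e_5 = (-1.00, +3.35);  n_5 = (+0.9582, +0.2860)
∠(n_2, n_5) = 125.48°
δ = |180° − 125.48°| = 54.52°
54.52° ≤ 2α = 77.32°  →  valid

δ = 54.52°, valid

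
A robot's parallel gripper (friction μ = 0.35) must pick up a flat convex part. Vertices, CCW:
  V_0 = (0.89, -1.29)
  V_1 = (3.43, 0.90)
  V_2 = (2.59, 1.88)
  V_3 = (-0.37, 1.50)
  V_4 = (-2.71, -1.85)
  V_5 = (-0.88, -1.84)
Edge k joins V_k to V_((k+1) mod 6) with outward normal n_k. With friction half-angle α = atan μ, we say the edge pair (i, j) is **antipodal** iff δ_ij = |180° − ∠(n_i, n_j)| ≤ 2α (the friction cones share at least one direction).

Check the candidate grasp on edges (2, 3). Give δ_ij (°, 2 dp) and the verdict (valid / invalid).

α = atan 0.35 = 19.29°;  2α = 38.58°
edge 2: e_2 = (-2.96, -0.38);  n_2 = (-0.1273, +0.9919)
edge 3: e_3 = (-2.34, -3.35);  n_3 = (-0.8198, +0.5726)
∠(n_2, n_3) = 47.75°
δ = |180° − 47.75°| = 132.25°
132.25° > 2α = 38.58°  →  invalid

δ = 132.25°, invalid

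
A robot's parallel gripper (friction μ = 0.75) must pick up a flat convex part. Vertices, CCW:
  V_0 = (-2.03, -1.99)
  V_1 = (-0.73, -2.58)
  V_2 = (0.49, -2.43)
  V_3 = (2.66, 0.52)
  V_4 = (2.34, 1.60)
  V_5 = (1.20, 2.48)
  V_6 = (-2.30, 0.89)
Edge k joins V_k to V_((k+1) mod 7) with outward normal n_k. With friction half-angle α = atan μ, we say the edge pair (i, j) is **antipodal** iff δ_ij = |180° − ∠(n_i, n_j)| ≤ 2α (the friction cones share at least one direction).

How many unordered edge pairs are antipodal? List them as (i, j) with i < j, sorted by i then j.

α = atan 0.75 = 36.87°;  2α = 73.74°
n_0 = (-0.4133, -0.9106)
n_1 = (+0.1220, -0.9925)
n_2 = (+0.8055, -0.5925)
n_3 = (+0.9588, +0.2841)
n_4 = (+0.6111, +0.7916)
n_5 = (-0.4136, +0.9105)
n_6 = (-0.9956, -0.0933)
  (0,1): δ = 148.58°  ·
  (0,2): δ = 101.93°  ·
  (0,3): δ = 49.08°  ✓
  (0,4): δ = 13.25°  ✓
  (0,5): δ = 48.84°  ✓
  (0,6): δ = 119.77°  ·
  (1,2): δ = 133.35°  ·
  (1,3): δ = 80.51°  ·
  (1,4): δ = 44.68°  ✓
  (1,5): δ = 17.42°  ✓
  (1,6): δ = 88.35°  ·
  (2,3): δ = 127.16°  ·
  (2,4): δ = 91.33°  ·
  (2,5): δ = 29.23°  ✓
  (2,6): δ = 41.69°  ✓
  (3,4): δ = 144.17°  ·
  (3,5): δ = 82.07°  ·
  (3,6): δ = 11.15°  ✓
  (4,5): δ = 117.90°  ·
  (4,6): δ = 46.98°  ✓
  (5,6): δ = 109.08°  ·
antipodal pairs: 9

count = 9; pairs: (0,3), (0,4), (0,5), (1,4), (1,5), (2,5), (2,6), (3,6), (4,6)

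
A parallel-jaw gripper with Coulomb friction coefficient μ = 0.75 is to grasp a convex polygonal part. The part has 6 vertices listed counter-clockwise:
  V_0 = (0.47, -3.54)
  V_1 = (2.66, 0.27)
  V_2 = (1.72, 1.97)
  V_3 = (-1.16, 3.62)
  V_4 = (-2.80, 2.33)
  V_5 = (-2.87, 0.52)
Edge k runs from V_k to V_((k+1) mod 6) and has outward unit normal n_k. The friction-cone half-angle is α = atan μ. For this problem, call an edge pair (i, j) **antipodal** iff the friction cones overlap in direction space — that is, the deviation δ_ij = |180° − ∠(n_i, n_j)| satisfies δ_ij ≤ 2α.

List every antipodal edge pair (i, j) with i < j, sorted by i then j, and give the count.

count = 7; pairs: (0,3), (0,4), (0,5), (1,4), (1,5), (2,4), (2,5)

α = atan 0.75 = 36.87°;  2α = 73.74°
n_0 = (+0.8670, -0.4983)
n_1 = (+0.8751, +0.4839)
n_2 = (+0.4971, +0.8677)
n_3 = (-0.6182, +0.7860)
n_4 = (-0.9993, +0.0386)
n_5 = (-0.7723, -0.6353)
  (0,1): δ = 121.17°  ·
  (0,2): δ = 89.92°  ·
  (0,3): δ = 21.92°  ✓
  (0,4): δ = 27.68°  ✓
  (0,5): δ = 69.33°  ✓
  (1,2): δ = 148.75°  ·
  (1,3): δ = 80.75°  ·
  (1,4): δ = 31.15°  ✓
  (1,5): δ = 10.50°  ✓
  (2,3): δ = 112.00°  ·
  (2,4): δ = 62.41°  ✓
  (2,5): δ = 20.75°  ✓
  (3,4): δ = 130.40°  ·
  (3,5): δ = 88.75°  ·
  (4,5): δ = 138.34°  ·
antipodal pairs: 7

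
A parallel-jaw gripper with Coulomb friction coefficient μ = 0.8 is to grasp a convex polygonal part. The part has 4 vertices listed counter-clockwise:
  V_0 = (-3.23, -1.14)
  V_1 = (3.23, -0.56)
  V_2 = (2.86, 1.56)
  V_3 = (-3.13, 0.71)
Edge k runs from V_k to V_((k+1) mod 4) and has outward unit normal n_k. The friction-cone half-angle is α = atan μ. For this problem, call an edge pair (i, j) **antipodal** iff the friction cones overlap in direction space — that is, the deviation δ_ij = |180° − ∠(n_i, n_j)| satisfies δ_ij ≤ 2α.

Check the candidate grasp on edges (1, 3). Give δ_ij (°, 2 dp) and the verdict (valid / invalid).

α = atan 0.8 = 38.66°;  2α = 77.32°
edge 1: e_1 = (-0.37, +2.12);  n_1 = (+0.9851, +0.1719)
edge 3: e_3 = (-0.10, -1.85);  n_3 = (-0.9985, +0.0540)
∠(n_1, n_3) = 167.01°
δ = |180° − 167.01°| = 12.99°
12.99° ≤ 2α = 77.32°  →  valid

δ = 12.99°, valid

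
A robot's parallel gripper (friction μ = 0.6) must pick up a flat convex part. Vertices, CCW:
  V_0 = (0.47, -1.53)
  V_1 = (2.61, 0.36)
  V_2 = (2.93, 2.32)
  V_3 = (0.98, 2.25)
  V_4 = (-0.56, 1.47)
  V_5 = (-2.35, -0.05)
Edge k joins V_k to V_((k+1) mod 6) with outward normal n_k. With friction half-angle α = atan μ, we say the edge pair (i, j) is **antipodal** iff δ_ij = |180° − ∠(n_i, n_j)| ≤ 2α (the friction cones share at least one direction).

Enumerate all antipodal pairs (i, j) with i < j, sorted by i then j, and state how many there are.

α = atan 0.6 = 30.96°;  2α = 61.93°
n_0 = (+0.6620, -0.7495)
n_1 = (+0.9869, -0.1611)
n_2 = (-0.0359, +0.9994)
n_3 = (-0.4518, +0.8921)
n_4 = (-0.6473, +0.7623)
n_5 = (-0.4647, -0.8855)
  (0,1): δ = 140.72°  ·
  (0,2): δ = 39.39°  ✓
  (0,3): δ = 14.59°  ✓
  (0,4): δ = 1.11°  ✓
  (0,5): δ = 110.86°  ·
  (1,2): δ = 78.67°  ·
  (1,3): δ = 53.87°  ✓
  (1,4): δ = 40.39°  ✓
  (1,5): δ = 71.58°  ·
  (2,3): δ = 155.19°  ·
  (2,4): δ = 141.72°  ·
  (2,5): δ = 29.75°  ✓
  (3,4): δ = 166.53°  ·
  (3,5): δ = 54.55°  ✓
  (4,5): δ = 68.03°  ·
antipodal pairs: 7

count = 7; pairs: (0,2), (0,3), (0,4), (1,3), (1,4), (2,5), (3,5)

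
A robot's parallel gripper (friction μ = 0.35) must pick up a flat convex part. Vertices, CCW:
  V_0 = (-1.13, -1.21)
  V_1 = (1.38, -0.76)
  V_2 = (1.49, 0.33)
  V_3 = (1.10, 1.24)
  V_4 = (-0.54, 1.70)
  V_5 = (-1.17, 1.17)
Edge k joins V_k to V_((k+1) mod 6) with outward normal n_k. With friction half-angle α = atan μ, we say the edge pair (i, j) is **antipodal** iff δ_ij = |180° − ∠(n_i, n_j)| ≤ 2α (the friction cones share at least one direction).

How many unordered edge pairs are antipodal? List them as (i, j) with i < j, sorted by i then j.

count = 4; pairs: (0,3), (0,4), (1,5), (2,5)

α = atan 0.35 = 19.29°;  2α = 38.58°
n_0 = (+0.1765, -0.9843)
n_1 = (+0.9949, -0.1004)
n_2 = (+0.9191, +0.3939)
n_3 = (+0.2701, +0.9628)
n_4 = (-0.6438, +0.7652)
n_5 = (-0.9999, -0.0168)
  (0,1): δ = 105.93°  ·
  (0,2): δ = 76.97°  ·
  (0,3): δ = 25.83°  ✓
  (0,4): δ = 29.91°  ✓
  (0,5): δ = 80.80°  ·
  (1,2): δ = 151.04°  ·
  (1,3): δ = 99.91°  ·
  (1,4): δ = 44.16°  ·
  (1,5): δ = 6.73°  ✓
  (2,3): δ = 128.87°  ·
  (2,4): δ = 73.13°  ·
  (2,5): δ = 22.24°  ✓
  (3,4): δ = 124.26°  ·
  (3,5): δ = 73.37°  ·
  (4,5): δ = 129.11°  ·
antipodal pairs: 4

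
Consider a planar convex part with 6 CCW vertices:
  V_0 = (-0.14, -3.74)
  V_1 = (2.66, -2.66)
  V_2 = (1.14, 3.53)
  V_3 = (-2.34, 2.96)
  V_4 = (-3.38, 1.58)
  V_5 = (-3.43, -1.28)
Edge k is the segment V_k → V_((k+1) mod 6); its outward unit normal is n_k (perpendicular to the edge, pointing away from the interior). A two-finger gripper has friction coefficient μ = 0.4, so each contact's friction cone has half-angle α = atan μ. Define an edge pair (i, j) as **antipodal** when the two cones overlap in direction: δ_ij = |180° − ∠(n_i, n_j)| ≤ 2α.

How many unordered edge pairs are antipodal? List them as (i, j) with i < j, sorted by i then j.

count = 4; pairs: (0,2), (0,3), (1,4), (1,5)

α = atan 0.4 = 21.80°;  2α = 43.60°
n_0 = (+0.3599, -0.9330)
n_1 = (+0.9711, +0.2385)
n_2 = (-0.1616, +0.9868)
n_3 = (-0.7986, +0.6019)
n_4 = (-0.9998, +0.0175)
n_5 = (-0.5988, -0.8009)
  (0,1): δ = 97.30°  ·
  (0,2): δ = 11.79°  ✓
  (0,3): δ = 31.91°  ✓
  (0,4): δ = 67.91°  ·
  (0,5): δ = 122.12°  ·
  (1,2): δ = 94.49°  ·
  (1,3): δ = 50.80°  ·
  (1,4): δ = 14.80°  ✓
  (1,5): δ = 39.42°  ✓
  (2,3): δ = 136.30°  ·
  (2,4): δ = 100.30°  ·
  (2,5): δ = 46.09°  ·
  (3,4): δ = 144.00°  ·
  (3,5): δ = 89.78°  ·
  (4,5): δ = 125.78°  ·
antipodal pairs: 4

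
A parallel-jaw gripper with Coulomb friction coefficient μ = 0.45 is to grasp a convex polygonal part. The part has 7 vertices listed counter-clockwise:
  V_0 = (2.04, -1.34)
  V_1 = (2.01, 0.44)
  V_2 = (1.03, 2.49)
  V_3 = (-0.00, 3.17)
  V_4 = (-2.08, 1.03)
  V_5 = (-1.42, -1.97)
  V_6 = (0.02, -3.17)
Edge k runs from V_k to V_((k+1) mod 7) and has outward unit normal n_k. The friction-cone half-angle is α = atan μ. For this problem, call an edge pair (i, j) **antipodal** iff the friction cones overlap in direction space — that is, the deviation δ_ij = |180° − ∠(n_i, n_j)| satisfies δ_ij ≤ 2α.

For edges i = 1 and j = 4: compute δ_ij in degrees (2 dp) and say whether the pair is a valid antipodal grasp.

α = atan 0.45 = 24.23°;  2α = 48.46°
edge 1: e_1 = (-0.98, +2.05);  n_1 = (+0.9022, +0.4313)
edge 4: e_4 = (+0.66, -3.00);  n_4 = (-0.9766, -0.2149)
∠(n_1, n_4) = 166.86°
δ = |180° − 166.86°| = 13.14°
13.14° ≤ 2α = 48.46°  →  valid

δ = 13.14°, valid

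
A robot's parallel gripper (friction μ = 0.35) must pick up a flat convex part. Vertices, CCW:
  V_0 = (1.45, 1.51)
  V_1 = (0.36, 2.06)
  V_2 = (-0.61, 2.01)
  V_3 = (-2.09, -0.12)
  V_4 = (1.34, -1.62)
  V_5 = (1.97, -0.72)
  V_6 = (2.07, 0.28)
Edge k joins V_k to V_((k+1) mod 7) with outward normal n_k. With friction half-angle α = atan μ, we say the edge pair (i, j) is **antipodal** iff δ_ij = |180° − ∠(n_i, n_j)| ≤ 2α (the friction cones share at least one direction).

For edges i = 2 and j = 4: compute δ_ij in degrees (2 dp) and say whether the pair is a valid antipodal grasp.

δ = 0.20°, valid

α = atan 0.35 = 19.29°;  2α = 38.58°
edge 2: e_2 = (-1.48, -2.13);  n_2 = (-0.8212, +0.5706)
edge 4: e_4 = (+0.63, +0.90);  n_4 = (+0.8192, -0.5735)
∠(n_2, n_4) = 179.80°
δ = |180° − 179.80°| = 0.20°
0.20° ≤ 2α = 38.58°  →  valid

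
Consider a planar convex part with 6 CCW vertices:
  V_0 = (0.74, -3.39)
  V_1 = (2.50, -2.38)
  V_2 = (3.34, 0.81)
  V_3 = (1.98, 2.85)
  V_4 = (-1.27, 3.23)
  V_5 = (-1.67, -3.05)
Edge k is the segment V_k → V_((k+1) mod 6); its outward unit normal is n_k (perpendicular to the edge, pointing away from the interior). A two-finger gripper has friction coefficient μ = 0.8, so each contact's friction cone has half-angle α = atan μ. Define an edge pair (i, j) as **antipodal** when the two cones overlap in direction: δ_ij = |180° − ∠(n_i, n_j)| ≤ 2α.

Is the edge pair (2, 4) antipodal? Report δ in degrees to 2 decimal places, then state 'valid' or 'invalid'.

α = atan 0.8 = 38.66°;  2α = 77.32°
edge 2: e_2 = (-1.36, +2.04);  n_2 = (+0.8321, +0.5547)
edge 4: e_4 = (-0.40, -6.28);  n_4 = (-0.9980, +0.0636)
∠(n_2, n_4) = 142.67°
δ = |180° − 142.67°| = 37.33°
37.33° ≤ 2α = 77.32°  →  valid

δ = 37.33°, valid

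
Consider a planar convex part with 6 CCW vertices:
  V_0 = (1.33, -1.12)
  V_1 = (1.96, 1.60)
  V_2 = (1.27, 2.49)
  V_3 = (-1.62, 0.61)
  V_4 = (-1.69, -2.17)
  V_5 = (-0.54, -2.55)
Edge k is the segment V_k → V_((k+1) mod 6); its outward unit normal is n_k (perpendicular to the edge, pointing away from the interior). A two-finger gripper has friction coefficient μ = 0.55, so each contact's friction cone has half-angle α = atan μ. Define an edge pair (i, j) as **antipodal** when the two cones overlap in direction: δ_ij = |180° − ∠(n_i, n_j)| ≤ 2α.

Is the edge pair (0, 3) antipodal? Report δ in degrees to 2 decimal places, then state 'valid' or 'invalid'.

δ = 11.60°, valid

α = atan 0.55 = 28.81°;  2α = 57.62°
edge 0: e_0 = (+0.63, +2.72);  n_0 = (+0.9742, -0.2256)
edge 3: e_3 = (-0.07, -2.78);  n_3 = (-0.9997, +0.0252)
∠(n_0, n_3) = 168.40°
δ = |180° − 168.40°| = 11.60°
11.60° ≤ 2α = 57.62°  →  valid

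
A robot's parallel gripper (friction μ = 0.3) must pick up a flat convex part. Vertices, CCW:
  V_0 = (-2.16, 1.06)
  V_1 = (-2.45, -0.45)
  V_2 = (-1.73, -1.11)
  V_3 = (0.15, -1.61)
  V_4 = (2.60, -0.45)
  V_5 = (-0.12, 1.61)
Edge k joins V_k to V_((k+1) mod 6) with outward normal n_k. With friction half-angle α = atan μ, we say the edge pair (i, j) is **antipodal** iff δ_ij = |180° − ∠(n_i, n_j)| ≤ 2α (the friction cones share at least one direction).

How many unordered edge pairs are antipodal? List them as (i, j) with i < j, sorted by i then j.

count = 4; pairs: (1,4), (2,4), (2,5), (3,5)

α = atan 0.3 = 16.70°;  2α = 33.40°
n_0 = (-0.9821, +0.1886)
n_1 = (-0.6757, -0.7372)
n_2 = (-0.2570, -0.9664)
n_3 = (+0.4279, -0.9038)
n_4 = (+0.6037, +0.7972)
n_5 = (-0.2603, +0.9655)
  (0,1): δ = 121.64°  ·
  (0,2): δ = 94.02°  ·
  (0,3): δ = 53.79°  ·
  (0,4): δ = 63.73°  ·
  (0,5): δ = 115.96°  ·
  (1,2): δ = 152.38°  ·
  (1,3): δ = 112.15°  ·
  (1,4): δ = 5.37°  ✓
  (1,5): δ = 57.60°  ·
  (2,3): δ = 139.77°  ·
  (2,4): δ = 22.25°  ✓
  (2,5): δ = 29.98°  ✓
  (3,4): δ = 62.47°  ·
  (3,5): δ = 10.25°  ✓
  (4,5): δ = 127.77°  ·
antipodal pairs: 4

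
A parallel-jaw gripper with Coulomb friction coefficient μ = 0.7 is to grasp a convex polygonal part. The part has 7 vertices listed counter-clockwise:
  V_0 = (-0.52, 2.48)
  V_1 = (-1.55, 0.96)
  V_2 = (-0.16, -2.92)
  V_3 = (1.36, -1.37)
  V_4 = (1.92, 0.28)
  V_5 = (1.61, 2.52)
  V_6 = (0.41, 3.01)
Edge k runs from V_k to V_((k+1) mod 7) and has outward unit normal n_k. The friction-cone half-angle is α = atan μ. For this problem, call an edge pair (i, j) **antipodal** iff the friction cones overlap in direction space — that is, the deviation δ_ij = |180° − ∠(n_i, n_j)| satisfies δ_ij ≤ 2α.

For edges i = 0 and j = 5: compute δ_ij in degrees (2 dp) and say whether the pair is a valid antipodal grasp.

α = atan 0.7 = 34.99°;  2α = 69.98°
edge 0: e_0 = (-1.03, -1.52);  n_0 = (-0.8278, +0.5610)
edge 5: e_5 = (-1.20, +0.49);  n_5 = (+0.3780, +0.9258)
∠(n_0, n_5) = 78.09°
δ = |180° − 78.09°| = 101.91°
101.91° > 2α = 69.98°  →  invalid

δ = 101.91°, invalid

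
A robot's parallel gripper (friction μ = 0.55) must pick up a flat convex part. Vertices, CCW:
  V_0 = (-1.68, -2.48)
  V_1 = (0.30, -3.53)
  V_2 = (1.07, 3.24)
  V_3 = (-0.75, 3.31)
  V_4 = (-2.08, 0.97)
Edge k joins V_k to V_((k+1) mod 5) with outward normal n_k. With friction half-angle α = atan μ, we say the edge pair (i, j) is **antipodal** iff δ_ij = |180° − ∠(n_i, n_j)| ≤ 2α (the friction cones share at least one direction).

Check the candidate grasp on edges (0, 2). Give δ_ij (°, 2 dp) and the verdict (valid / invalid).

δ = 25.73°, valid

α = atan 0.55 = 28.81°;  2α = 57.62°
edge 0: e_0 = (+1.98, -1.05);  n_0 = (-0.4685, -0.8835)
edge 2: e_2 = (-1.82, +0.07);  n_2 = (+0.0384, +0.9993)
∠(n_0, n_2) = 154.27°
δ = |180° − 154.27°| = 25.73°
25.73° ≤ 2α = 57.62°  →  valid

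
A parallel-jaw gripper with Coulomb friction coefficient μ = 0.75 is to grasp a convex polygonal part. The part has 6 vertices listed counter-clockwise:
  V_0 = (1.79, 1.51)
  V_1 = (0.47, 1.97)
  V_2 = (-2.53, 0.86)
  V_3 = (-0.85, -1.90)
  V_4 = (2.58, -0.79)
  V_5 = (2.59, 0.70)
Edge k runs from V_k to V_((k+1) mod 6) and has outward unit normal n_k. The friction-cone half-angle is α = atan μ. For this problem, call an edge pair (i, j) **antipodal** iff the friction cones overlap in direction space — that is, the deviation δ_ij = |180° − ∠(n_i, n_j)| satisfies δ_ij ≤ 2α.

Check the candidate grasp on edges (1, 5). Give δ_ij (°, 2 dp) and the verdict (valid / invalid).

δ = 114.34°, invalid

α = atan 0.75 = 36.87°;  2α = 73.74°
edge 1: e_1 = (-3.00, -1.11);  n_1 = (-0.3470, +0.9379)
edge 5: e_5 = (-0.80, +0.81);  n_5 = (+0.7115, +0.7027)
∠(n_1, n_5) = 65.66°
δ = |180° − 65.66°| = 114.34°
114.34° > 2α = 73.74°  →  invalid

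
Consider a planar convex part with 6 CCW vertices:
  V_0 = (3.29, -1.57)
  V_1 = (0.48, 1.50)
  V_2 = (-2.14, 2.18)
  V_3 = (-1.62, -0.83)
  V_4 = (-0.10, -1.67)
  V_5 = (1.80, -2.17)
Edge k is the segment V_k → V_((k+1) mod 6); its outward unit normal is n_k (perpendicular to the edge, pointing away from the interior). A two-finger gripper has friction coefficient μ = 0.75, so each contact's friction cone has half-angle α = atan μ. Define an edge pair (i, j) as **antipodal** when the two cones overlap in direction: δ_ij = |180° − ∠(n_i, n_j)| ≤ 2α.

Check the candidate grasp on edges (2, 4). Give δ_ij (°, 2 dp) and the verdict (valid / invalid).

δ = 114.55°, invalid

α = atan 0.75 = 36.87°;  2α = 73.74°
edge 2: e_2 = (+0.52, -3.01);  n_2 = (-0.9854, -0.1702)
edge 4: e_4 = (+1.90, -0.50);  n_4 = (-0.2545, -0.9671)
∠(n_2, n_4) = 65.45°
δ = |180° − 65.45°| = 114.55°
114.55° > 2α = 73.74°  →  invalid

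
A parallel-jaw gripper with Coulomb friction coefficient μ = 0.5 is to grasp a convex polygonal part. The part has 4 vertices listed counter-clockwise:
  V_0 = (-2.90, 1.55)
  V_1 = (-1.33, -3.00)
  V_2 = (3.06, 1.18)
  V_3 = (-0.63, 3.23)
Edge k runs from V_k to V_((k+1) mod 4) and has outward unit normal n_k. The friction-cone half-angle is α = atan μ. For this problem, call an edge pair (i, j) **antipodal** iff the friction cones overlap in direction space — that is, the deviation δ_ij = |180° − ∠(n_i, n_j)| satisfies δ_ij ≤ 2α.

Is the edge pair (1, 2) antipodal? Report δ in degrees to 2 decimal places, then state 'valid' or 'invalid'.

δ = 72.65°, invalid

α = atan 0.5 = 26.57°;  2α = 53.13°
edge 1: e_1 = (+4.39, +4.18);  n_1 = (+0.6896, -0.7242)
edge 2: e_2 = (-3.69, +2.05);  n_2 = (+0.4856, +0.8742)
∠(n_1, n_2) = 107.35°
δ = |180° − 107.35°| = 72.65°
72.65° > 2α = 53.13°  →  invalid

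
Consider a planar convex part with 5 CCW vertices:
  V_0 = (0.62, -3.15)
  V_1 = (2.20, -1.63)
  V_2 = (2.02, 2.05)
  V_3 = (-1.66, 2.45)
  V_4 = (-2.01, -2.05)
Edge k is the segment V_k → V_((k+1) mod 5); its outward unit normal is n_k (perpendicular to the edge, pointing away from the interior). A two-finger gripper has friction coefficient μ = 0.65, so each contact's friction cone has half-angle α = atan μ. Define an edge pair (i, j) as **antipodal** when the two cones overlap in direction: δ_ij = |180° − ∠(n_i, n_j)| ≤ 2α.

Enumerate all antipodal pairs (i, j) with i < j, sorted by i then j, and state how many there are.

α = atan 0.65 = 33.02°;  2α = 66.05°
n_0 = (+0.6933, -0.7207)
n_1 = (+0.9988, +0.0489)
n_2 = (+0.1081, +0.9941)
n_3 = (-0.9970, +0.0775)
n_4 = (-0.3859, -0.9226)
  (0,1): δ = 131.09°  ·
  (0,2): δ = 50.09°  ✓
  (0,3): δ = 41.66°  ✓
  (0,4): δ = 113.41°  ·
  (1,2): δ = 99.00°  ·
  (1,3): δ = 7.25°  ✓
  (1,4): δ = 64.50°  ✓
  (2,3): δ = 88.24°  ·
  (2,4): δ = 16.49°  ✓
  (3,4): δ = 108.25°  ·
antipodal pairs: 5

count = 5; pairs: (0,2), (0,3), (1,3), (1,4), (2,4)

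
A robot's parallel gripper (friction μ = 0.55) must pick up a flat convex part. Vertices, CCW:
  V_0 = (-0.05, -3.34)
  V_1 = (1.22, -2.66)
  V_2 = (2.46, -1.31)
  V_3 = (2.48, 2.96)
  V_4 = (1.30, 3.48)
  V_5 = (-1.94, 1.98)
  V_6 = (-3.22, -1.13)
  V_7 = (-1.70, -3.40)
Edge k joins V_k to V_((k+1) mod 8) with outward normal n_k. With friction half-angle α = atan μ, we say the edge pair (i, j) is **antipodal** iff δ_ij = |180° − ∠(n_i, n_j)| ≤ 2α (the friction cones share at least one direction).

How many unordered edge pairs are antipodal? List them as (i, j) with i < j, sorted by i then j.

α = atan 0.55 = 28.81°;  2α = 57.62°
n_0 = (+0.4720, -0.8816)
n_1 = (+0.7365, -0.6765)
n_2 = (+1.0000, -0.0047)
n_3 = (+0.4033, +0.9151)
n_4 = (-0.4201, +0.9075)
n_5 = (-0.9247, +0.3806)
n_6 = (-0.8309, -0.5564)
n_7 = (+0.0363, -0.9993)
  (0,1): δ = 160.73°  ·
  (0,2): δ = 118.43°  ·
  (0,3): δ = 51.95°  ✓
  (0,4): δ = 3.32°  ✓
  (0,5): δ = 39.46°  ✓
  (0,6): δ = 95.64°  ·
  (0,7): δ = 153.92°  ·
  (1,2): δ = 137.70°  ·
  (1,3): δ = 71.21°  ·
  (1,4): δ = 22.59°  ✓
  (1,5): δ = 20.20°  ✓
  (1,6): δ = 76.37°  ·
  (1,7): δ = 134.65°  ·
  (2,3): δ = 113.51°  ·
  (2,4): δ = 64.89°  ·
  (2,5): δ = 22.10°  ✓
  (2,6): δ = 34.07°  ✓
  (2,7): δ = 92.35°  ·
  (3,4): δ = 131.38°  ·
  (3,5): δ = 88.59°  ·
  (3,6): δ = 32.41°  ✓
  (3,7): δ = 25.86°  ✓
  (4,5): δ = 137.21°  ·
  (4,6): δ = 81.04°  ·
  (4,7): δ = 22.76°  ✓
  (5,6): δ = 123.82°  ·
  (5,7): δ = 65.55°  ·
  (6,7): δ = 121.72°  ·
antipodal pairs: 10

count = 10; pairs: (0,3), (0,4), (0,5), (1,4), (1,5), (2,5), (2,6), (3,6), (3,7), (4,7)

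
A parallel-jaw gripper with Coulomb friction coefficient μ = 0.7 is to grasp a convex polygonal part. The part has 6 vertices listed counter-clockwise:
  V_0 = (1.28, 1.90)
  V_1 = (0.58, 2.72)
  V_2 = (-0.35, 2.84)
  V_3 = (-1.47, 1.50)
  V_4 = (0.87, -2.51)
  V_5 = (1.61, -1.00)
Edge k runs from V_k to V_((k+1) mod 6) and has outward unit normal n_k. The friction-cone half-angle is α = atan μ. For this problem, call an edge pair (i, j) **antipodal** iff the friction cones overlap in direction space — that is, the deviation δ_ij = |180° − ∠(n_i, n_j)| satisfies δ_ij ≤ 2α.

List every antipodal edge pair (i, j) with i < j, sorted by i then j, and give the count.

α = atan 0.7 = 34.99°;  2α = 69.98°
n_0 = (+0.7606, +0.6493)
n_1 = (+0.1280, +0.9918)
n_2 = (-0.7673, +0.6413)
n_3 = (-0.8637, -0.5040)
n_4 = (+0.8980, -0.4401)
n_5 = (+0.9936, +0.1131)
  (0,1): δ = 137.84°  ·
  (0,2): δ = 80.38°  ·
  (0,3): δ = 10.22°  ✓
  (0,4): δ = 113.41°  ·
  (0,5): δ = 146.01°  ·
  (1,2): δ = 122.54°  ·
  (1,3): δ = 52.38°  ✓
  (1,4): δ = 71.24°  ·
  (1,5): δ = 103.84°  ·
  (2,3): δ = 109.85°  ·
  (2,4): δ = 13.78°  ✓
  (2,5): δ = 46.38°  ✓
  (3,4): δ = 56.37°  ✓
  (3,5): δ = 23.77°  ✓
  (4,5): δ = 147.40°  ·
antipodal pairs: 6

count = 6; pairs: (0,3), (1,3), (2,4), (2,5), (3,4), (3,5)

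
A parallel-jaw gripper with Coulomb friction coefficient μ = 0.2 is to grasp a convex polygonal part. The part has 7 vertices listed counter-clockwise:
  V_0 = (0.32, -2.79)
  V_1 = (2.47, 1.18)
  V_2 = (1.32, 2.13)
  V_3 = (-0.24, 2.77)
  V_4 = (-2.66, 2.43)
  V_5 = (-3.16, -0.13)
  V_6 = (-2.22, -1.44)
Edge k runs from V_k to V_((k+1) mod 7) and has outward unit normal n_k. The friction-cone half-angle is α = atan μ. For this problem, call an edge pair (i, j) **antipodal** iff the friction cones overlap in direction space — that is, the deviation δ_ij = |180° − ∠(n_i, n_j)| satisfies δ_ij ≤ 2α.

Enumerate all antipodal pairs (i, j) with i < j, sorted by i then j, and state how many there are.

count = 4; pairs: (0,4), (1,5), (1,6), (2,6)

α = atan 0.2 = 11.31°;  2α = 22.62°
n_0 = (+0.8793, -0.4762)
n_1 = (+0.6369, +0.7710)
n_2 = (+0.3796, +0.9252)
n_3 = (-0.1391, +0.9903)
n_4 = (-0.9815, +0.1917)
n_5 = (-0.8125, -0.5830)
n_6 = (-0.4693, -0.8830)
  (0,1): δ = 101.12°  ·
  (0,2): δ = 83.87°  ·
  (0,3): δ = 53.56°  ·
  (0,4): δ = 17.39°  ✓
  (0,5): δ = 64.10°  ·
  (0,6): δ = 90.45°  ·
  (1,2): δ = 162.75°  ·
  (1,3): δ = 132.44°  ·
  (1,4): δ = 61.49°  ·
  (1,5): δ = 14.78°  ✓
  (1,6): δ = 11.57°  ✓
  (2,3): δ = 149.70°  ·
  (2,4): δ = 78.75°  ·
  (2,5): δ = 32.03°  ·
  (2,6): δ = 5.68°  ✓
  (3,4): δ = 109.05°  ·
  (3,5): δ = 62.34°  ·
  (3,6): δ = 35.99°  ·
  (4,5): δ = 133.29°  ·
  (4,6): δ = 106.94°  ·
  (5,6): δ = 153.65°  ·
antipodal pairs: 4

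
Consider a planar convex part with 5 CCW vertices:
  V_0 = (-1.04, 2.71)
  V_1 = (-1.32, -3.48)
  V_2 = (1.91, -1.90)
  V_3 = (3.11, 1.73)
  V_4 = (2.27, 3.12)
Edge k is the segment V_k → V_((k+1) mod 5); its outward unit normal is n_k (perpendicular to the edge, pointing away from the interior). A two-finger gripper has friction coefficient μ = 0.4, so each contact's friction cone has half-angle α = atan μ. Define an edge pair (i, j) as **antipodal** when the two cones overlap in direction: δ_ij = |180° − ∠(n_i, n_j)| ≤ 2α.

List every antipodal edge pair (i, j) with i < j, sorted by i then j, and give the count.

α = atan 0.4 = 21.80°;  2α = 43.60°
n_0 = (-0.9990, +0.0452)
n_1 = (+0.4394, -0.8983)
n_2 = (+0.9495, -0.3139)
n_3 = (+0.8559, +0.5172)
n_4 = (-0.1229, +0.9924)
  (0,1): δ = 61.34°  ·
  (0,2): δ = 15.70°  ✓
  (0,3): δ = 33.74°  ✓
  (0,4): δ = 99.65°  ·
  (1,2): δ = 134.36°  ·
  (1,3): δ = 84.92°  ·
  (1,4): δ = 19.01°  ✓
  (2,3): δ = 130.56°  ·
  (2,4): δ = 64.65°  ·
  (3,4): δ = 114.08°  ·
antipodal pairs: 3

count = 3; pairs: (0,2), (0,3), (1,4)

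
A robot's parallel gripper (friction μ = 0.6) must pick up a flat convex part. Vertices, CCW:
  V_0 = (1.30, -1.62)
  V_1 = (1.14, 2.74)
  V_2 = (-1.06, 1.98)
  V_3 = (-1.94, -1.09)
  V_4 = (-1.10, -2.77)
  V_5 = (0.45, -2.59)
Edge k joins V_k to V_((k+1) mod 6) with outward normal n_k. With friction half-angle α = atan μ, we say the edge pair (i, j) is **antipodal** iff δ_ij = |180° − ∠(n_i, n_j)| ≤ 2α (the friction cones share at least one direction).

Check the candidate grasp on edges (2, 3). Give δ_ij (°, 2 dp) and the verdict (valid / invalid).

δ = 137.44°, invalid

α = atan 0.6 = 30.96°;  2α = 61.93°
edge 2: e_2 = (-0.88, -3.07);  n_2 = (-0.9613, +0.2755)
edge 3: e_3 = (+0.84, -1.68);  n_3 = (-0.8944, -0.4472)
∠(n_2, n_3) = 42.56°
δ = |180° − 42.56°| = 137.44°
137.44° > 2α = 61.93°  →  invalid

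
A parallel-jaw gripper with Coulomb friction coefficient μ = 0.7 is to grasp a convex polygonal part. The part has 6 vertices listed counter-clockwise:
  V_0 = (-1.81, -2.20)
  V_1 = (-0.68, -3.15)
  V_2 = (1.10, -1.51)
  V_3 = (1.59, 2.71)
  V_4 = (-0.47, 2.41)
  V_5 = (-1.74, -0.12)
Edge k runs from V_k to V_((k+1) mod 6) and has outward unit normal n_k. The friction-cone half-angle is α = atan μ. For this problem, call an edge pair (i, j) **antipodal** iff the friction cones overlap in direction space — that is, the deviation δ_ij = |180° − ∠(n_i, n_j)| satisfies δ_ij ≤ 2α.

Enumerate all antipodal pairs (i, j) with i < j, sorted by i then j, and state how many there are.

count = 7; pairs: (0,2), (0,3), (1,3), (1,4), (1,5), (2,4), (2,5)

α = atan 0.7 = 34.99°;  2α = 69.98°
n_0 = (-0.6435, -0.7654)
n_1 = (+0.6776, -0.7354)
n_2 = (+0.9933, -0.1153)
n_3 = (-0.1441, +0.9896)
n_4 = (-0.8937, +0.4486)
n_5 = (-0.9994, +0.0336)
  (0,1): δ = 97.29°  ·
  (0,2): δ = 56.57°  ✓
  (0,3): δ = 48.34°  ✓
  (0,4): δ = 103.40°  ·
  (0,5): δ = 128.13°  ·
  (1,2): δ = 139.28°  ·
  (1,3): δ = 34.37°  ✓
  (1,4): δ = 20.69°  ✓
  (1,5): δ = 45.42°  ✓
  (2,3): δ = 75.09°  ·
  (2,4): δ = 20.03°  ✓
  (2,5): δ = 4.70°  ✓
  (3,4): δ = 124.94°  ·
  (3,5): δ = 100.21°  ·
  (4,5): δ = 155.27°  ·
antipodal pairs: 7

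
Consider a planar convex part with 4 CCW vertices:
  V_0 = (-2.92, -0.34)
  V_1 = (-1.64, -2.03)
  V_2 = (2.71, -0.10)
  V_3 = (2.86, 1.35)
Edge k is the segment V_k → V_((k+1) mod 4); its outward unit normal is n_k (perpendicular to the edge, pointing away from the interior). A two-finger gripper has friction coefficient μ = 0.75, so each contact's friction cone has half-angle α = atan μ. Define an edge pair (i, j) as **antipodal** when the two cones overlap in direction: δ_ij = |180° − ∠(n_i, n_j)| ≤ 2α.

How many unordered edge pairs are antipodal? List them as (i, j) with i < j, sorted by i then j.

α = atan 0.75 = 36.87°;  2α = 73.74°
n_0 = (-0.7972, -0.6038)
n_1 = (+0.4056, -0.9141)
n_2 = (+0.9947, -0.1029)
n_3 = (-0.2806, +0.9598)
  (0,1): δ = 103.21°  ·
  (0,2): δ = 43.05°  ✓
  (0,3): δ = 69.16°  ✓
  (1,2): δ = 119.83°  ·
  (1,3): δ = 7.63°  ✓
  (2,3): δ = 67.80°  ✓
antipodal pairs: 4

count = 4; pairs: (0,2), (0,3), (1,3), (2,3)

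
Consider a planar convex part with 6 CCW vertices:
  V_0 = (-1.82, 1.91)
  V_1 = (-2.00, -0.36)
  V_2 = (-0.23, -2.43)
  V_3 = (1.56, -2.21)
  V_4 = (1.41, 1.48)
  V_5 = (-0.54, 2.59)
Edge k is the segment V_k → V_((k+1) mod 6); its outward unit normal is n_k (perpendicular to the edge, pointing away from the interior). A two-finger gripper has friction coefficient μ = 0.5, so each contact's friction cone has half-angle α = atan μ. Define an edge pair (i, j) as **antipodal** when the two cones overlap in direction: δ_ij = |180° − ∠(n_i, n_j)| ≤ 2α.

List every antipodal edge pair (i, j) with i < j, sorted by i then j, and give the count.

α = atan 0.5 = 26.57°;  2α = 53.13°
n_0 = (-0.9969, +0.0790)
n_1 = (-0.7600, -0.6499)
n_2 = (+0.1220, -0.9925)
n_3 = (+0.9992, +0.0406)
n_4 = (+0.4947, +0.8691)
n_5 = (-0.4692, +0.8831)
  (0,1): δ = 134.93°  ·
  (0,2): δ = 78.46°  ·
  (0,3): δ = 6.86°  ✓
  (0,4): δ = 64.88°  ·
  (0,5): δ = 122.51°  ·
  (1,2): δ = 123.53°  ·
  (1,3): δ = 38.21°  ✓
  (1,4): δ = 19.82°  ✓
  (1,5): δ = 77.45°  ·
  (2,3): δ = 94.68°  ·
  (2,4): δ = 36.66°  ✓
  (2,5): δ = 20.97°  ✓
  (3,4): δ = 121.98°  ·
  (3,5): δ = 64.35°  ·
  (4,5): δ = 122.37°  ·
antipodal pairs: 5

count = 5; pairs: (0,3), (1,3), (1,4), (2,4), (2,5)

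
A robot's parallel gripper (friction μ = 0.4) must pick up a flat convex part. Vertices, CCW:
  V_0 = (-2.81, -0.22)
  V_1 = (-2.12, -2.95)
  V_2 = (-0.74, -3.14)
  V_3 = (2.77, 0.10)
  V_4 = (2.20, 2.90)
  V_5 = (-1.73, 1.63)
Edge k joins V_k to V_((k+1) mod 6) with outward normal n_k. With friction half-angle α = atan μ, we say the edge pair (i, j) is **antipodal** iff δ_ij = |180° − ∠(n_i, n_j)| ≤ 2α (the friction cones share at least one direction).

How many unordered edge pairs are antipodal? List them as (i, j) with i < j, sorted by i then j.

α = atan 0.4 = 21.80°;  2α = 43.60°
n_0 = (-0.9695, -0.2450)
n_1 = (-0.1364, -0.9907)
n_2 = (+0.6783, -0.7348)
n_3 = (+0.9799, +0.1995)
n_4 = (-0.3075, +0.9515)
n_5 = (-0.8636, +0.5042)
  (0,1): δ = 112.02°  ·
  (0,2): δ = 61.47°  ·
  (0,3): δ = 2.68°  ✓
  (0,4): δ = 93.72°  ·
  (0,5): δ = 135.54°  ·
  (1,2): δ = 129.45°  ·
  (1,3): δ = 70.65°  ·
  (1,4): δ = 25.75°  ✓
  (1,5): δ = 67.56°  ·
  (2,3): δ = 121.20°  ·
  (2,4): δ = 24.80°  ✓
  (2,5): δ = 17.01°  ✓
  (3,4): δ = 83.60°  ·
  (3,5): δ = 41.78°  ✓
  (4,5): δ = 138.18°  ·
antipodal pairs: 5

count = 5; pairs: (0,3), (1,4), (2,4), (2,5), (3,5)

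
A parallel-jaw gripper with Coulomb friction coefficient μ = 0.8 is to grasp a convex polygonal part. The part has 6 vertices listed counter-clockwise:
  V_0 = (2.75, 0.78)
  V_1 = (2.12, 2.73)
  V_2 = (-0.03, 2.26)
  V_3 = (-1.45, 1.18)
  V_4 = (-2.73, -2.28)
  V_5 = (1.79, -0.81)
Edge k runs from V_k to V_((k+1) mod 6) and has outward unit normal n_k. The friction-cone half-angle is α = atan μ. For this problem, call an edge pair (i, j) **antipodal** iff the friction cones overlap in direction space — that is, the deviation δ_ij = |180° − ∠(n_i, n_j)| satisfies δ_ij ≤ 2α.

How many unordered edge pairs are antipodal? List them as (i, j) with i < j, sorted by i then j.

count = 8; pairs: (0,2), (0,3), (1,4), (1,5), (2,4), (2,5), (3,4), (3,5)

α = atan 0.8 = 38.66°;  2α = 77.32°
n_0 = (+0.9516, +0.3074)
n_1 = (-0.2136, +0.9769)
n_2 = (-0.6054, +0.7959)
n_3 = (-0.9379, +0.3470)
n_4 = (+0.3093, -0.9510)
n_5 = (+0.8561, -0.5169)
  (0,1): δ = 95.57°  ·
  (0,2): δ = 70.65°  ✓
  (0,3): δ = 38.21°  ✓
  (0,4): δ = 90.11°  ·
  (0,5): δ = 130.97°  ·
  (1,2): δ = 155.08°  ·
  (1,3): δ = 122.63°  ·
  (1,4): δ = 5.68°  ✓
  (1,5): δ = 46.55°  ✓
  (2,3): δ = 147.56°  ·
  (2,4): δ = 19.24°  ✓
  (2,5): δ = 21.62°  ✓
  (3,4): δ = 51.68°  ✓
  (3,5): δ = 10.82°  ✓
  (4,5): δ = 139.14°  ·
antipodal pairs: 8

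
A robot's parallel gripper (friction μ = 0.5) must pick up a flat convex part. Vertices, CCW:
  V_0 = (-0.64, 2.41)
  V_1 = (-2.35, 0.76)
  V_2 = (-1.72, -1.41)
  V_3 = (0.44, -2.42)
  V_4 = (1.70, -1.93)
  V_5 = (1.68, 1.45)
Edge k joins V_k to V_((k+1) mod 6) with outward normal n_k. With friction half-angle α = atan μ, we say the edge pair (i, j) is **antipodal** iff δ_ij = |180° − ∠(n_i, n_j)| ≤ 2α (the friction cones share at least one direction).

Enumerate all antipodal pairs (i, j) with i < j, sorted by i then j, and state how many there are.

α = atan 0.5 = 26.57°;  2α = 53.13°
n_0 = (-0.6944, +0.7196)
n_1 = (-0.9603, -0.2788)
n_2 = (-0.4236, -0.9059)
n_3 = (+0.3624, -0.9320)
n_4 = (+1.0000, +0.0059)
n_5 = (+0.3824, +0.9240)
  (0,1): δ = 117.79°  ·
  (0,2): δ = 69.04°  ·
  (0,3): δ = 22.73°  ✓
  (0,4): δ = 46.36°  ✓
  (0,5): δ = 113.54°  ·
  (1,2): δ = 131.25°  ·
  (1,3): δ = 84.94°  ·
  (1,4): δ = 15.85°  ✓
  (1,5): δ = 51.33°  ✓
  (2,3): δ = 133.69°  ·
  (2,4): δ = 64.60°  ·
  (2,5): δ = 2.58°  ✓
  (3,4): δ = 110.91°  ·
  (3,5): δ = 43.73°  ✓
  (4,5): δ = 112.82°  ·
antipodal pairs: 6

count = 6; pairs: (0,3), (0,4), (1,4), (1,5), (2,5), (3,5)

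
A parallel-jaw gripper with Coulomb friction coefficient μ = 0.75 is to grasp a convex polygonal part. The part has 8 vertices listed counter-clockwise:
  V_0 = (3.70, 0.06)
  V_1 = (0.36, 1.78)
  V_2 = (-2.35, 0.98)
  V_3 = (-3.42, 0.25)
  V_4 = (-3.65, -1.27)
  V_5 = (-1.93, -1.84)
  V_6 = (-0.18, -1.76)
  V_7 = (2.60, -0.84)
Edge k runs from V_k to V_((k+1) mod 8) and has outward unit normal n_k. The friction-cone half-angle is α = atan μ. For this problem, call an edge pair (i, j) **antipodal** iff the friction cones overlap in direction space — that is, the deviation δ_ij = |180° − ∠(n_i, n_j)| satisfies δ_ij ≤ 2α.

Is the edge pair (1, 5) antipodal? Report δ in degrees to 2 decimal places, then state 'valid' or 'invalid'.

δ = 13.83°, valid

α = atan 0.75 = 36.87°;  2α = 73.74°
edge 1: e_1 = (-2.71, -0.80);  n_1 = (-0.2831, +0.9591)
edge 5: e_5 = (+1.75, +0.08);  n_5 = (+0.0457, -0.9990)
∠(n_1, n_5) = 166.17°
δ = |180° − 166.17°| = 13.83°
13.83° ≤ 2α = 73.74°  →  valid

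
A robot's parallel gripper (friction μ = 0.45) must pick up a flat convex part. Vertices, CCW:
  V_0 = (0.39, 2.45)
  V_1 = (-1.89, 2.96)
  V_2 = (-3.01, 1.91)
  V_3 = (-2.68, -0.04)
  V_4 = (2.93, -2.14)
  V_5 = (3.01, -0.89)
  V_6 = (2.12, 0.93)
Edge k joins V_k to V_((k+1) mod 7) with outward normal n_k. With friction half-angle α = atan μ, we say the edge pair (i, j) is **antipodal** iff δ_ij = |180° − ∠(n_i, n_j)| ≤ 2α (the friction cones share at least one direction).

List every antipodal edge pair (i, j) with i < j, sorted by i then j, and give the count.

α = atan 0.45 = 24.23°;  2α = 48.46°
n_0 = (+0.2183, +0.9759)
n_1 = (-0.6839, +0.7295)
n_2 = (-0.9860, -0.1669)
n_3 = (-0.3506, -0.9365)
n_4 = (+0.9980, -0.0639)
n_5 = (+0.8983, +0.4393)
n_6 = (+0.6600, +0.7512)
  (0,1): δ = 124.24°  ·
  (0,2): δ = 67.79°  ·
  (0,3): δ = 7.91°  ✓
  (0,4): δ = 98.95°  ·
  (0,5): δ = 128.67°  ·
  (0,6): δ = 151.31°  ·
  (1,2): δ = 123.55°  ·
  (1,3): δ = 63.67°  ·
  (1,4): δ = 43.19°  ✓
  (1,5): δ = 72.91°  ·
  (1,6): δ = 95.54°  ·
  (2,3): δ = 120.13°  ·
  (2,4): δ = 13.27°  ✓
  (2,5): δ = 16.45°  ✓
  (2,6): δ = 39.09°  ✓
  (3,4): δ = 73.14°  ·
  (3,5): δ = 43.42°  ✓
  (3,6): δ = 20.78°  ✓
  (4,5): δ = 150.28°  ·
  (4,6): δ = 127.64°  ·
  (5,6): δ = 157.36°  ·
antipodal pairs: 7

count = 7; pairs: (0,3), (1,4), (2,4), (2,5), (2,6), (3,5), (3,6)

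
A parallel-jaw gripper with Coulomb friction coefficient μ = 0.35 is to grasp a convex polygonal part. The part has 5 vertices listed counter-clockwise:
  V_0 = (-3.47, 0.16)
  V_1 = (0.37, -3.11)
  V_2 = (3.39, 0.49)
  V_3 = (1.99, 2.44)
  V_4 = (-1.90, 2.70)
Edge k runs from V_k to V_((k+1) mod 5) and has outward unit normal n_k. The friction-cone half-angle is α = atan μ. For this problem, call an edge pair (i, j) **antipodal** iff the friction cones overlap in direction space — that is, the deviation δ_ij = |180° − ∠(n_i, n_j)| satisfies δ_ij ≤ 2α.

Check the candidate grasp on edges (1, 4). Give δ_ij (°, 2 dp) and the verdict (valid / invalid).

α = atan 0.35 = 19.29°;  2α = 38.58°
edge 1: e_1 = (+3.02, +3.60);  n_1 = (+0.7661, -0.6427)
edge 4: e_4 = (-1.57, -2.54);  n_4 = (-0.8506, +0.5258)
∠(n_1, n_4) = 171.73°
δ = |180° − 171.73°| = 8.27°
8.27° ≤ 2α = 38.58°  →  valid

δ = 8.27°, valid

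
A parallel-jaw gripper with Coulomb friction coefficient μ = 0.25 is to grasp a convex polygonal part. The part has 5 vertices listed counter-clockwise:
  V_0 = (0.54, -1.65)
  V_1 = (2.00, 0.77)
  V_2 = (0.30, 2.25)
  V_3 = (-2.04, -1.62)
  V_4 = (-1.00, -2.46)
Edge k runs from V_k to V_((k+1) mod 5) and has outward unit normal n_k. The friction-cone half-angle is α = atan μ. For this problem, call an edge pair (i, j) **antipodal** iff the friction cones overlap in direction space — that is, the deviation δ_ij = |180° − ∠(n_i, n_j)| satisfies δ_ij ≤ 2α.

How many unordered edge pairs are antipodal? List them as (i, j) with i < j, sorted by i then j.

count = 2; pairs: (0,2), (1,3)

α = atan 0.25 = 14.04°;  2α = 28.07°
n_0 = (+0.8562, -0.5166)
n_1 = (+0.6566, +0.7542)
n_2 = (-0.8557, +0.5174)
n_3 = (-0.6283, -0.7779)
n_4 = (+0.4655, -0.8850)
  (0,1): δ = 99.94°  ·
  (0,2): δ = 0.06°  ✓
  (0,3): δ = 82.18°  ·
  (0,4): δ = 148.85°  ·
  (1,2): δ = 80.12°  ·
  (1,3): δ = 2.11°  ✓
  (1,4): δ = 68.79°  ·
  (2,3): δ = 97.77°  ·
  (2,4): δ = 31.10°  ·
  (3,4): δ = 113.33°  ·
antipodal pairs: 2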